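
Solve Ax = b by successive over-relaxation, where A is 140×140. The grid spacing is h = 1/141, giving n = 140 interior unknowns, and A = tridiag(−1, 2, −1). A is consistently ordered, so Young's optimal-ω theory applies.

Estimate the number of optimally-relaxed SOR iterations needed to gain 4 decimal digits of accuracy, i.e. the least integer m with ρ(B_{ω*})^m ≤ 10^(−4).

m = 207

B_J for the 140×140 system has eigenvalues cos(kπ/141); ρ_J = cos(π/141) = 0.9997518.
1 − cos²(π/141) = sin²(π/141) ⇒ √(1−ρ_J²) = sin(π/141) = 0.0222790.
ω* = 2 / (1 + 0.0222790) = 2 / 1.0222790 ≈ 1.9564131.
ρ_SOR = ω* − 1 ≈ 0.9564131.
(0.9564131)^m ≤ 10^{−4}  ⇒  m·ln(0.9564131) ≤ −4·ln10  ⇒  m ≥ 206.671  ⇒  m = 207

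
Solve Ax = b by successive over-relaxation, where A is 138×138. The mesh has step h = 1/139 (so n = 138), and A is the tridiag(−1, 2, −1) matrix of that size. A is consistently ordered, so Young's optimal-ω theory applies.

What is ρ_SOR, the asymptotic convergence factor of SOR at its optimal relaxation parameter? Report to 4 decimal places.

[ρ_J] n=138: ρ(B_J) = cos(π/(n+1)) = cos(π/139) = 0.9997.
1 − cos²(π/139) = sin²(π/139) ⇒ √(1−ρ_J²) = sin(π/139) = 0.02260.
Then 2/(1+√(1−ρ_J²)) = 2/(1+0.02260); ω* = 2/1.02260 = 1.9558.
ρ_SOR = ω* − 1 = 1.9558 − 1 = 0.9558.

ρ_SOR = 0.9558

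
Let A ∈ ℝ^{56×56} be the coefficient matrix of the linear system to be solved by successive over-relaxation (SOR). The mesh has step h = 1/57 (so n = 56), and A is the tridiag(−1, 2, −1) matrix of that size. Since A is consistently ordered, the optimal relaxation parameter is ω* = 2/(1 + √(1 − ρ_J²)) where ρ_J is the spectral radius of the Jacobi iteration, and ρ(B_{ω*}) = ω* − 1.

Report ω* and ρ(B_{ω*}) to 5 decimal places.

ω* = 1.89558, ρ_SOR = 0.89558

½·tridiag(1,0,1) at n=56: λ_k = cos(kπ/57); max |λ| at k=1 ⇒ ρ_J = cos(π/57) ≈ 0.99848.
√(1−ρ_J²) = |sin(π/57)| = 0.055088
ω* = 2 / (1 + 0.055088) = 2 / 1.055088 ≈ 1.89558.
ρ_SOR = ω* − 1 = 1.89558 − 1 = 0.89558.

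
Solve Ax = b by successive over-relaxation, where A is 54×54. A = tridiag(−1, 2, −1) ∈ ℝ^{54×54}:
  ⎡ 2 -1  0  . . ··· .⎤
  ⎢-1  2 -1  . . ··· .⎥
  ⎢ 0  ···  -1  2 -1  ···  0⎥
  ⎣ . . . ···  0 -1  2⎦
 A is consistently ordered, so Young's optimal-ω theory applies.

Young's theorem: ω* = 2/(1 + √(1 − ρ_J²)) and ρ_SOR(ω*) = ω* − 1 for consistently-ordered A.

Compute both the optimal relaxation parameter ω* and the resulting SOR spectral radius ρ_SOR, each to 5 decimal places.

ω* = 1.89199, ρ_SOR = 0.89199

B_J for the 54×54 system has eigenvalues cos(kπ/55); ρ_J = cos(π/55) = 0.99837.
√(1−ρ_J²) simplifies to sin(π/55) = 0.057089.
ω* = 2/(1 + 0.057089) = 2/1.057089 = 1.89199.
ρ_SOR = ω* − 1 = 1.89199 − 1 = 0.89199.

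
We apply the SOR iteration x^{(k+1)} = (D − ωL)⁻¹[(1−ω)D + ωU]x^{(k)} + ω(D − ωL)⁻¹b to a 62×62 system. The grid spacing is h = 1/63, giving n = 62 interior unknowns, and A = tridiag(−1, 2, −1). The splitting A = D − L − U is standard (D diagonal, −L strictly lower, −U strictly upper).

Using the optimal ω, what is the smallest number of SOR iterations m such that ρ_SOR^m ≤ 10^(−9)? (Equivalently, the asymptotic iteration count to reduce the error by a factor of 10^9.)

m = 208

With n=62, ρ(Jacobi) = cos(π/63) = 0.9987569.
√(1−ρ_J²) simplifies to sin(π/63) = 0.0498459.
Then 2/(1+√(1−ρ_J²)) = 2/(1+0.0498459); ω* = 2/1.0498459 = 1.9050415.
ρ_SOR = ω* − 1 = 1.9050415 − 1 = 0.9050415.
For 9 digits: m = 9·ln10 / (−ln 0.9050415) = 20.7233/0.0997745 = 207.701; round up → m = 208.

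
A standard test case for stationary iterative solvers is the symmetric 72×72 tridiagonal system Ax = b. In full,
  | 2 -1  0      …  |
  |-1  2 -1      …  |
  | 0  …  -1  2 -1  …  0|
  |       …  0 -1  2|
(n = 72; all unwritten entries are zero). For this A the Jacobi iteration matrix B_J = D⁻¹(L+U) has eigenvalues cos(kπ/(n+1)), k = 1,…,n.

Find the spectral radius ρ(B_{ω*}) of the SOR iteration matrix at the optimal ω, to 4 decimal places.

spectrum of D⁻¹(L+U) = {cos(kπ/73) : 1≤k≤72}; ρ_J = cos(π/73) = 0.9991.
√(1 − cos²(π/73)) = sin(π/73) ≈ 0.04302.
ω* = 2/(1+0.04302) = 1.9175
and ρ(B_{ω*}) = 1.9175 − 1 = 0.9175.

ρ_SOR = 0.9175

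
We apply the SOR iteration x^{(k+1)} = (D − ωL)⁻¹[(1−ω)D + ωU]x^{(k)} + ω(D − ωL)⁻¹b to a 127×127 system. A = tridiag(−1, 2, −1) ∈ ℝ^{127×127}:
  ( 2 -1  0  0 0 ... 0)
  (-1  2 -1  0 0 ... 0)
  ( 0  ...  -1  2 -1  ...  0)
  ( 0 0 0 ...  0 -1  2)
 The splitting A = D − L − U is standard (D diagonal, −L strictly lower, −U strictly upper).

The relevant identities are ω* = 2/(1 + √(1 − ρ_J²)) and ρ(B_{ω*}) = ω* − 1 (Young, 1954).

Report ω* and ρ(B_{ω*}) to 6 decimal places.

ω* = 1.952093, ρ_SOR = 0.952093

B_J for the 127×127 system has eigenvalues cos(kπ/128); ρ_J = cos(π/128) = 0.999699.
1 − cos²(π/128) = sin²(π/128) ⇒ √(1−ρ_J²) = sin(π/128) = 0.0245412.
Young: ω* = 2/(1+√(1−ρ_J²)) = 2/(1+0.0245412) = 2/1.0245412 = 1.952093.
Hence ρ(B_{ω*}) = 1.952093 − 1 = 0.952093.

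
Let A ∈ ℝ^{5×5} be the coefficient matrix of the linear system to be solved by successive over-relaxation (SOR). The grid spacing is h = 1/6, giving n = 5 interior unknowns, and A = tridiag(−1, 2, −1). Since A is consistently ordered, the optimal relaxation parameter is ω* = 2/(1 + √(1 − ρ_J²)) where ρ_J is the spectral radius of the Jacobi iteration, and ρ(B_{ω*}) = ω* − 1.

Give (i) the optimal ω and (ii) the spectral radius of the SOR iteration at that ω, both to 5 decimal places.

ρ_J = max_k |cos(kπ/6)| = cos(π/6) = 0.86603
√(1 − cos²(π/6)) = sin(π/6) ≈ 0.500000.
Then 2/(1+√(1−ρ_J²)) = 2/(1+0.500000); ω* = 2/1.500000 = 1.33333.
ρ_SOR = ω* − 1 ≈ 0.33333.

ω* = 1.33333, ρ_SOR = 0.33333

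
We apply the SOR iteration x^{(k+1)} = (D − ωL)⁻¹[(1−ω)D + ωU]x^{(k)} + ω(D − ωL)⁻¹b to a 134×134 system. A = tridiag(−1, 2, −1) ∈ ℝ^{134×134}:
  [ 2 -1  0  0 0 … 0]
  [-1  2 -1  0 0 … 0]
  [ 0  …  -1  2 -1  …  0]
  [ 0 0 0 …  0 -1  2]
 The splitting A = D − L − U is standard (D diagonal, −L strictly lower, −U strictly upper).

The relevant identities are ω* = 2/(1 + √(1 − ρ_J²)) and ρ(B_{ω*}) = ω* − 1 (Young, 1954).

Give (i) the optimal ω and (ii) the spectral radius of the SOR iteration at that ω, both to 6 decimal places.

spectrum of D⁻¹(L+U) = {cos(kπ/135) : 1≤k≤134}; ρ_J = cos(π/135) = 0.999729.
√(1−ρ_J²) = |sin(π/135)| = 0.0232690
Young: ω* = 2/(1+√(1−ρ_J²)) = 2/(1+0.0232690) = 2/1.0232690 = 1.954520.
ρ(B_{ω*}) = ω*−1 = 0.954520

ω* = 1.954520, ρ_SOR = 0.954520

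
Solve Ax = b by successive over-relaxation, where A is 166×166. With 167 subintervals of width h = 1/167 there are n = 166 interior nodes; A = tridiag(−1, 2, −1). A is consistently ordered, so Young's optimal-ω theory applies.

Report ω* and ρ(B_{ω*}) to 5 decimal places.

ω* = 1.96307, ρ_SOR = 0.96307

B_J for the 166×166 system has eigenvalues cos(kπ/167); ρ_J = cos(π/167) = 0.99982.
1 − cos²(π/167) = sin²(π/167) ⇒ √(1−ρ_J²) = sin(π/167) = 0.018811.
Then 2/(1+√(1−ρ_J²)) = 2/(1+0.018811); ω* = 2/1.018811 = 1.96307.
ρ_SOR = ω* − 1 ≈ 0.96307.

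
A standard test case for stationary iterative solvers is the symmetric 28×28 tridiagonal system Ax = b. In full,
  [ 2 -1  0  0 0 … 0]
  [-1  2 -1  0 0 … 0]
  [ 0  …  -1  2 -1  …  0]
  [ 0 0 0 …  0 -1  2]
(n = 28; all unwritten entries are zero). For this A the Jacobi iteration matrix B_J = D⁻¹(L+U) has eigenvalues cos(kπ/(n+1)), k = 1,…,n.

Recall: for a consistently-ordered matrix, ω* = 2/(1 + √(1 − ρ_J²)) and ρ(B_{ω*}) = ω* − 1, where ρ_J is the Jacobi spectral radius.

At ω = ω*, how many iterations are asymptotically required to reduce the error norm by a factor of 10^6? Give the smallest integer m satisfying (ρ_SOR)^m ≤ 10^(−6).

With n=28, ρ(Jacobi) = cos(π/29) = 0.9941380.
1 − cos²(π/29) = sin²(π/29) ⇒ √(1−ρ_J²) = sin(π/29) = 0.1081190.
So ω* = 2/1.1081190 = 1.8048603 (Young).
[ρ_SOR] ω* − 1 = 0.8048603.
6·ln10 = 13.8155; −ln(0.8048603) = 0.217087; m = ⌈13.8155/0.217087⌉ = ⌈63.640⌉ = 64.

m = 64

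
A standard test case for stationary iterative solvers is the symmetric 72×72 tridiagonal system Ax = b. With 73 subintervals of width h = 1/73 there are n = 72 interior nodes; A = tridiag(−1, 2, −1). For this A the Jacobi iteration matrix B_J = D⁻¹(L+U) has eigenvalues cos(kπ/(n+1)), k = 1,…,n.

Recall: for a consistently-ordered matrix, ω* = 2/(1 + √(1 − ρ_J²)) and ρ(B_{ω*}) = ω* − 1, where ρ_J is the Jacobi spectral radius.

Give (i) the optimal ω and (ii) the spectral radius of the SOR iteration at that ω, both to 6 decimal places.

ω* = 1.917505, ρ_SOR = 0.917505

spectrum of D⁻¹(L+U) = {cos(kπ/73) : 1≤k≤72}; ρ_J = cos(π/73) = 0.999074.
√(1 − cos²(π/73)) = sin(π/73) ≈ 0.0430222.
Then 2/(1+√(1−ρ_J²)) = 2/(1+0.0430222); ω* = 2/1.0430222 = 1.917505.
ρ_SOR = ω* − 1 ≈ 0.917505.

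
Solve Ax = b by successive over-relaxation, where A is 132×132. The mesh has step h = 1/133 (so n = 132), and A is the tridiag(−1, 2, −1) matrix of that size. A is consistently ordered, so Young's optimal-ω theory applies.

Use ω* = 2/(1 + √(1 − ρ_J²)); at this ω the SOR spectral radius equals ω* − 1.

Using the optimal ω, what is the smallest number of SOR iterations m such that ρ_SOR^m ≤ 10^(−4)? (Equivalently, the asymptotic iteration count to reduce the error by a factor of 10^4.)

B_J for the 132×132 system has eigenvalues cos(kπ/133); ρ_J = cos(π/133) = 0.9997210.
root = sin(π/133) = 0.0236188  (since 1−cos² = sin²).
[ω*] 2 ÷ (1 + 0.0236188) = 2 ÷ 1.0236188 = 1.9538524.
ρ_SOR = ω* − 1 = 1.9538524 − 1 = 0.9538524.
(0.9538524)^m ≤ 10^{−4}  ⇒  m·ln(0.9538524) ≤ −4·ln10  ⇒  m ≥ 194.943  ⇒  m = 195

m = 195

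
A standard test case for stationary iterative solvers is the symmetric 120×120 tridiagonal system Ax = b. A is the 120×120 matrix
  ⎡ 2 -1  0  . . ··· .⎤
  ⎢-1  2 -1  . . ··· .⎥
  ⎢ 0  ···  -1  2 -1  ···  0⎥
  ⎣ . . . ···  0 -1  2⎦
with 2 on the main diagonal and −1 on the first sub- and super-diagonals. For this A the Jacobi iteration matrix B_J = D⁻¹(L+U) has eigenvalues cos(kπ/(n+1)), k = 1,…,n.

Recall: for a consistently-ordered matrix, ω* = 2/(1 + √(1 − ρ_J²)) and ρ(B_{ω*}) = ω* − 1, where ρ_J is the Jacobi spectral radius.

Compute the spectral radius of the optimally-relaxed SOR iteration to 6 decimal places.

ρ_SOR = 0.949392

½·tridiag(1,0,1) at n=120: λ_k = cos(kπ/121); max |λ| at k=1 ⇒ ρ_J = cos(π/121) ≈ 0.999663.
√(1 − cos²(π/121)) = sin(π/121) ≈ 0.0259607.
Young: ω* = 2/(1+√(1−ρ_J²)) = 2/(1+0.0259607) = 2/1.0259607 = 1.949392.
ρ_SOR = ω* − 1 ≈ 0.949392.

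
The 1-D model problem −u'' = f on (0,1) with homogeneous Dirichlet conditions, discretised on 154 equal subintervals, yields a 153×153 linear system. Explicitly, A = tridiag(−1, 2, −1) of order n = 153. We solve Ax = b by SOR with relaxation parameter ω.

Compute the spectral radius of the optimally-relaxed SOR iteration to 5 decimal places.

With n=153, ρ(Jacobi) = cos(π/154) = 0.99979.
root = sin(π/154) = 0.020399  (since 1−cos² = sin²).
So ω* = 2/1.020399 = 1.96002 (Young).
and ρ(B_{ω*}) = 1.96002 − 1 = 0.96002.

ρ_SOR = 0.96002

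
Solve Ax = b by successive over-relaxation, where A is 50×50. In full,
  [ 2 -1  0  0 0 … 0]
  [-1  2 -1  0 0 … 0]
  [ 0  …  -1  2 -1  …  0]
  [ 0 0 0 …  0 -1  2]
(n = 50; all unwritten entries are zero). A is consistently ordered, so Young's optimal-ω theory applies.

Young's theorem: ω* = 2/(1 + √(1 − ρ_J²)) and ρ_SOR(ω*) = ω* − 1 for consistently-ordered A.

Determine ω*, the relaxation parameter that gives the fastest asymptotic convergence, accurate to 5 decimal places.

ω* = 1.88402

B_J for the 50×50 system has eigenvalues cos(kπ/51); ρ_J = cos(π/51) = 0.99810.
√(1 − cos²(π/51)) = sin(π/51) ≈ 0.061561.
Then 2/(1+√(1−ρ_J²)) = 2/(1+0.061561); ω* = 2/1.061561 = 1.88402.
At ω = 1.88402 every |λ(B_ω)| = ω−1, so ρ_SOR = 0.88402.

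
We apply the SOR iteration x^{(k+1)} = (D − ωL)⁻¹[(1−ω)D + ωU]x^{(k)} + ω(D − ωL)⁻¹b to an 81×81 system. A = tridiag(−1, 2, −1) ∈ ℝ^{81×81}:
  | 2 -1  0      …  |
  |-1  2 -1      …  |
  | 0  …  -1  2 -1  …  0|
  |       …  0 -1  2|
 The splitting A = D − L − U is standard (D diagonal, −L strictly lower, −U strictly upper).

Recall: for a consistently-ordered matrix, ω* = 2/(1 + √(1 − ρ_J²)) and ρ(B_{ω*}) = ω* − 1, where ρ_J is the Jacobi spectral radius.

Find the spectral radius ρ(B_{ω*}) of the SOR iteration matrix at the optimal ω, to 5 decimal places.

ρ_SOR = 0.92622

[ρ_J] n=81: ρ(B_J) = cos(π/(n+1)) = cos(π/82) = 0.99927.
root = sin(π/82) = 0.038303  (since 1−cos² = sin²).
ω* = 2/(1+0.038303) = 1.92622
and ρ(B_{ω*}) = 1.92622 − 1 = 0.92622.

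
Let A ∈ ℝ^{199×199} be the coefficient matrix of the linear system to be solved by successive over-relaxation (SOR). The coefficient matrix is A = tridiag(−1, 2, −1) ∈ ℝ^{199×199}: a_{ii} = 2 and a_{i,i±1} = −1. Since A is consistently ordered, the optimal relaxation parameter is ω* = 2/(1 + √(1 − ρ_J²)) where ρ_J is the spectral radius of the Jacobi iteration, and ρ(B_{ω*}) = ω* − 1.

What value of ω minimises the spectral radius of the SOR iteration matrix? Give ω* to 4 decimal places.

ω* = 1.9691

ρ_J = max_k |cos(kπ/200)| = cos(π/200) = 0.9999
√(1−ρ_J²) simplifies to sin(π/200) = 0.01571.
ω* = 2/(1 + 0.01571) = 2/1.01571 = 1.9691.
Hence ρ(B_{ω*}) = 1.9691 − 1 = 0.9691.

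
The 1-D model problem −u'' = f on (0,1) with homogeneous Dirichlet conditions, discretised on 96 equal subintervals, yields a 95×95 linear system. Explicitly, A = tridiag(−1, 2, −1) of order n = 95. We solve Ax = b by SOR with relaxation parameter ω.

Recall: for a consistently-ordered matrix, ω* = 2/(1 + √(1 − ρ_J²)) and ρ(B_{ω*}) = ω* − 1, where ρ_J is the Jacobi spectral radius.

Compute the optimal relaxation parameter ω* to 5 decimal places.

ω* = 1.93664

With n=95, ρ(Jacobi) = cos(π/96) = 0.99946.
√(1−ρ_J²) = |sin(π/96)| = 0.032719
So ω* = 2/1.032719 = 1.93664 (Young).
ρ_SOR = ω* − 1 = 1.93664 − 1 = 0.93664.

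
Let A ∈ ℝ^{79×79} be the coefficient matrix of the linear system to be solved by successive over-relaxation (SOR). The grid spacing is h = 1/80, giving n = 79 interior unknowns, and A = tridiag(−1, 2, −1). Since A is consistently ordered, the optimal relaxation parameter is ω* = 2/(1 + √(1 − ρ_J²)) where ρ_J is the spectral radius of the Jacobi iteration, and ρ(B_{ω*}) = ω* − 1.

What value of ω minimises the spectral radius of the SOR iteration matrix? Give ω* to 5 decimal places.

½·tridiag(1,0,1) at n=79: λ_k = cos(kπ/80); max |λ| at k=1 ⇒ ρ_J = cos(π/80) ≈ 0.99923.
√(1−ρ_J²) = |sin(π/80)| = 0.039260
ω* = 2/(1 + 0.039260) = 2/1.039260 = 1.92445.
ρ_SOR = ω* − 1 = 1.92445 − 1 = 0.92445.

ω* = 1.92445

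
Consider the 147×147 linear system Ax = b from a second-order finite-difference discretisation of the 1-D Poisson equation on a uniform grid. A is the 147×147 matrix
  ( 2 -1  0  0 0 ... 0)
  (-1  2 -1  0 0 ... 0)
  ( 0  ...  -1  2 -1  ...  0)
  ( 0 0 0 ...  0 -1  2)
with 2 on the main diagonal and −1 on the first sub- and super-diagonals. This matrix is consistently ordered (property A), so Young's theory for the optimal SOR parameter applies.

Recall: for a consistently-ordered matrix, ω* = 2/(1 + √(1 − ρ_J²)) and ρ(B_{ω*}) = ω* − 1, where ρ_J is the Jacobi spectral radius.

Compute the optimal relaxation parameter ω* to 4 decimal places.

ω* = 1.9584

[ρ_J] n=147: ρ(B_J) = cos(π/(n+1)) = cos(π/148) = 0.9998.
√(1 − cos²(π/148)) = sin(π/148) ≈ 0.02123.
ω* = 2/(1+0.02123) = 1.9584
ρ(B_{ω*}) = ω*−1 = 0.9584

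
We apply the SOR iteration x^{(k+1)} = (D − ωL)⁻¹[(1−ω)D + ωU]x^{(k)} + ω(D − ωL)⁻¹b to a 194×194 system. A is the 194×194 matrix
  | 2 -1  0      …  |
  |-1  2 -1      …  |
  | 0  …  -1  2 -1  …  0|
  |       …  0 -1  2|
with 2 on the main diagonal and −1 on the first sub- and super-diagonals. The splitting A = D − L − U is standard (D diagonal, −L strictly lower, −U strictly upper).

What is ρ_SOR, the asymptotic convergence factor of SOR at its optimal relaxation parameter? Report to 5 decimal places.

spectrum of D⁻¹(L+U) = {cos(kπ/195) : 1≤k≤194}; ρ_J = cos(π/195) = 0.99987.
√(1−ρ_J²) = |sin(π/195)| = 0.016110
ω* = 2/(1+0.016110) = 1.96829
[ρ_SOR] ω* − 1 = 0.96829.

ρ_SOR = 0.96829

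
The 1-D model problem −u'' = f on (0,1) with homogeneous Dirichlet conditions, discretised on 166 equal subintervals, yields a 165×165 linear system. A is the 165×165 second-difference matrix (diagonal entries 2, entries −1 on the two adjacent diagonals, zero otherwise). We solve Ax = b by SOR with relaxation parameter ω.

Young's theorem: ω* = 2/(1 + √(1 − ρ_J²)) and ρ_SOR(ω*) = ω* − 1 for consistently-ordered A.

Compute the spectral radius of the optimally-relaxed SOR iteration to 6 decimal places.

[ρ_J] n=165: ρ(B_J) = cos(π/(n+1)) = cos(π/166) = 0.999821.
√(1−ρ_J²) simplifies to sin(π/166) = 0.0189241.
[ω*] 2 ÷ (1 + 0.0189241) = 2 ÷ 1.0189241 = 1.962855.
ρ(B_{ω*}) = ω*−1 = 0.962855

ρ_SOR = 0.962855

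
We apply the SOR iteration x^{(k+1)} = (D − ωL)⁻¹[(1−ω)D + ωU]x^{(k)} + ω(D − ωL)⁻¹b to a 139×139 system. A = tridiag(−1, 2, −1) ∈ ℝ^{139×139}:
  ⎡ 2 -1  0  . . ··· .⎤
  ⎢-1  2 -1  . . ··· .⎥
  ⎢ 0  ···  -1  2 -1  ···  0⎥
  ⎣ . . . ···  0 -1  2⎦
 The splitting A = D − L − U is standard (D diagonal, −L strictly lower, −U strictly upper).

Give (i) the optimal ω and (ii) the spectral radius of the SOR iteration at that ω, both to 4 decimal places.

½·tridiag(1,0,1) at n=139: λ_k = cos(kπ/140); max |λ| at k=1 ⇒ ρ_J = cos(π/140) ≈ 0.9997.
√(1 − cos²(π/140)) = sin(π/140) ≈ 0.02244.
ω* = 2/(1 + 0.02244) = 2/1.02244 = 1.9561.
At ω = 1.9561 every |λ(B_ω)| = ω−1, so ρ_SOR = 0.9561.

ω* = 1.9561, ρ_SOR = 0.9561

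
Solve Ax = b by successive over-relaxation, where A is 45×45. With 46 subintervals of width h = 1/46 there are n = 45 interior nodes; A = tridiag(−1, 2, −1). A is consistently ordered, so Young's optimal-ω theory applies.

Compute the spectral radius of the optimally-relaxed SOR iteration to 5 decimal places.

ρ_SOR = 0.87223

½·tridiag(1,0,1) at n=45: λ_k = cos(kπ/46); max |λ| at k=1 ⇒ ρ_J = cos(π/46) ≈ 0.99767.
√(1−ρ_J²) = |sin(π/46)| = 0.068242
ω* = 2/(1+0.068242) = 1.87223
and ρ(B_{ω*}) = 1.87223 − 1 = 0.87223.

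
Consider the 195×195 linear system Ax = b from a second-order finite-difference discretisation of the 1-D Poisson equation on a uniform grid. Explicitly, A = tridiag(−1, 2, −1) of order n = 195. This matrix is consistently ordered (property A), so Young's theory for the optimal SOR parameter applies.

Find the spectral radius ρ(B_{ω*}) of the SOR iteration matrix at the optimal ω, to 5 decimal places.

spectrum of D⁻¹(L+U) = {cos(kπ/196) : 1≤k≤195}; ρ_J = cos(π/196) = 0.99987.
√(1 − cos²(π/196)) = sin(π/196) ≈ 0.016028.
So ω* = 2/1.016028 = 1.96845 (Young).
ρ_SOR = ω* − 1 ≈ 0.96845.

ρ_SOR = 0.96845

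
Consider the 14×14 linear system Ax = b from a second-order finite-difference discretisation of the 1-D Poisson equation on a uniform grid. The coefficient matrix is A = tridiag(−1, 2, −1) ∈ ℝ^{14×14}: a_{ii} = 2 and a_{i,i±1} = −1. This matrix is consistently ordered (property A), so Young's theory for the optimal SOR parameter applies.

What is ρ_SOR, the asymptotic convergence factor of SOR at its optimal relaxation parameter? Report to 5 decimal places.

ρ_SOR = 0.65575

B_J for the 14×14 system has eigenvalues cos(kπ/15); ρ_J = cos(π/15) = 0.97815.
√(1−ρ_J²) = |sin(π/15)| = 0.207912
Then 2/(1+√(1−ρ_J²)) = 2/(1+0.207912); ω* = 2/1.207912 = 1.65575.
and ρ(B_{ω*}) = 1.65575 − 1 = 0.65575.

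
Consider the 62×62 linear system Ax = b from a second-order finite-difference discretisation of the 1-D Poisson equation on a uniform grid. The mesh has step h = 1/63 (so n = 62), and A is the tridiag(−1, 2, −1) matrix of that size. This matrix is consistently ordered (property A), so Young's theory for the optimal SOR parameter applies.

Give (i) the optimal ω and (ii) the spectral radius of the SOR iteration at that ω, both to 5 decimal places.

ω* = 1.90504, ρ_SOR = 0.90504

ρ_J = max_k |cos(kπ/63)| = cos(π/63) = 0.99876
√(1−ρ_J²) = |sin(π/63)| = 0.049846
ω* = 2 / (1 + 0.049846) = 2 / 1.049846 ≈ 1.90504.
At ω = 1.90504 every |λ(B_ω)| = ω−1, so ρ_SOR = 0.90504.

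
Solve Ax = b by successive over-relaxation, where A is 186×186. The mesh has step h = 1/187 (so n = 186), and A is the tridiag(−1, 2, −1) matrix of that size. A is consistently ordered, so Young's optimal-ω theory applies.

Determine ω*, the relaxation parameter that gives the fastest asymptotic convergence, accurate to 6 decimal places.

ω* = 1.966957

B_J for the 186×186 system has eigenvalues cos(kπ/187); ρ_J = cos(π/187) = 0.999859.
√(1 − cos²(π/187)) = sin(π/187) ≈ 0.0167992.
ω* = 2 / (1 + 0.0167992) = 2 / 1.0167992 ≈ 1.966957.
ρ(B_{ω*}) = ω*−1 = 0.966957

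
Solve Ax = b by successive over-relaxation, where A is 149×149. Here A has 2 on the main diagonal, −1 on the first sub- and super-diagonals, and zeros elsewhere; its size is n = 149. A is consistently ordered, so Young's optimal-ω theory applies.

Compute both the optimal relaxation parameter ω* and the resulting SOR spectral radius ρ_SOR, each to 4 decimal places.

½·tridiag(1,0,1) at n=149: λ_k = cos(kπ/150); max |λ| at k=1 ⇒ ρ_J = cos(π/150) ≈ 0.9998.
root = sin(π/150) = 0.02094  (since 1−cos² = sin²).
ω* = 2/(1 + 0.02094) = 2/1.02094 = 1.9590.
ρ_SOR = ω* − 1 ≈ 0.9590.

ω* = 1.9590, ρ_SOR = 0.9590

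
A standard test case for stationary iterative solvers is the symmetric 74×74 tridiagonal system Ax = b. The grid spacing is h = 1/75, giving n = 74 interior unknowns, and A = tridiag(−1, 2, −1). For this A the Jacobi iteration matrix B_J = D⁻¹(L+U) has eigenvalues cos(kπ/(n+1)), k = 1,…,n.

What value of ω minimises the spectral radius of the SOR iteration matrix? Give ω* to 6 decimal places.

ω* = 1.919615

ρ_J = max_k |cos(kπ/75)| = cos(π/75) = 0.999123
√(1 − cos²(π/75)) = sin(π/75) ≈ 0.0418757.
ω* = 2/(1 + 0.0418757) = 2/1.0418757 = 1.919615.
ρ_SOR = ω* − 1 ≈ 0.919615.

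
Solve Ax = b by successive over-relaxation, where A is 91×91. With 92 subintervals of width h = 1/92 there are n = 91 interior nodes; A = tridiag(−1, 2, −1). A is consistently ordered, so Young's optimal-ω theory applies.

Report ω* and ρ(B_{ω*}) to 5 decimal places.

½·tridiag(1,0,1) at n=91: λ_k = cos(kπ/92); max |λ| at k=1 ⇒ ρ_J = cos(π/92) ≈ 0.99942.
root = sin(π/92) = 0.034141  (since 1−cos² = sin²).
Then 2/(1+√(1−ρ_J²)) = 2/(1+0.034141); ω* = 2/1.034141 = 1.93397.
ρ_SOR = ω* − 1 = 1.93397 − 1 = 0.93397.

ω* = 1.93397, ρ_SOR = 0.93397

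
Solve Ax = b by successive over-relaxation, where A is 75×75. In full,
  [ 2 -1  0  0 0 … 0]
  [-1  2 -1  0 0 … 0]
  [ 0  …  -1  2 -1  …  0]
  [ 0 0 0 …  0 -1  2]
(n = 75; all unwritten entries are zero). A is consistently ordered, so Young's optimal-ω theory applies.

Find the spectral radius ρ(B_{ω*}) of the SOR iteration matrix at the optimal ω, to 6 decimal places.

ρ_SOR = 0.920630

spectrum of D⁻¹(L+U) = {cos(kπ/76) : 1≤k≤75}; ρ_J = cos(π/76) = 0.999146.
√(1−ρ_J²) = |sin(π/76)| = 0.0413250
ω* = 2 / (1 + 0.0413250) = 2 / 1.0413250 ≈ 1.920630.
ρ(B_{ω*}) = ω*−1 = 0.920630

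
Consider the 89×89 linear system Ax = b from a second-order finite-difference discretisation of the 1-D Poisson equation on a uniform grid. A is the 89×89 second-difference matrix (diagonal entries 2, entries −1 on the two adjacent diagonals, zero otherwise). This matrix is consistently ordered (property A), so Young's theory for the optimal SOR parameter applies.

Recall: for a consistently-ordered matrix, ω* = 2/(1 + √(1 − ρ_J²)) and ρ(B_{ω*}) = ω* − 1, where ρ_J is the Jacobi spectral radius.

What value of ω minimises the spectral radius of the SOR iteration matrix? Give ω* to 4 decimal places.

ω* = 1.9326

[ρ_J] n=89: ρ(B_J) = cos(π/(n+1)) = cos(π/90) = 0.9994.
√(1−ρ_J²) = |sin(π/90)| = 0.03490
[ω*] 2 ÷ (1 + 0.03490) = 2 ÷ 1.03490 = 1.9326.
and ρ(B_{ω*}) = 1.9326 − 1 = 0.9326.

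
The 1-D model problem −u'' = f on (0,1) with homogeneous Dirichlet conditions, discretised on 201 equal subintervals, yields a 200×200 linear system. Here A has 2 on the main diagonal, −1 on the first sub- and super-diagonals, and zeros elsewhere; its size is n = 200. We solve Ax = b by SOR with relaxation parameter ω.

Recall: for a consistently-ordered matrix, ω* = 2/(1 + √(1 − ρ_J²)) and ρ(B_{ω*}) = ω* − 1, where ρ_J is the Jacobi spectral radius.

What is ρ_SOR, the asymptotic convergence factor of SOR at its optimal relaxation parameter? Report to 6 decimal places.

½·tridiag(1,0,1) at n=200: λ_k = cos(kπ/201); max |λ| at k=1 ⇒ ρ_J = cos(π/201) ≈ 0.999878.
√(1−ρ_J²) simplifies to sin(π/201) = 0.0156292.
Young: ω* = 2/(1+√(1−ρ_J²)) = 2/(1+0.0156292) = 2/1.0156292 = 1.969223.
ρ_SOR = ω* − 1 ≈ 0.969223.

ρ_SOR = 0.969223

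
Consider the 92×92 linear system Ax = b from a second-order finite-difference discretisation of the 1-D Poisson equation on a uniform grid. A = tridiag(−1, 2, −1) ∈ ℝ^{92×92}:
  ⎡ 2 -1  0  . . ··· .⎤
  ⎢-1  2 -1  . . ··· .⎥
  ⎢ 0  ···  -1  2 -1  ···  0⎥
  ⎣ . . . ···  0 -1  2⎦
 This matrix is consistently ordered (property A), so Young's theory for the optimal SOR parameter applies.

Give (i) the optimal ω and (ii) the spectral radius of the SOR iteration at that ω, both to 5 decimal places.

ω* = 1.93466, ρ_SOR = 0.93466

spectrum of D⁻¹(L+U) = {cos(kπ/93) : 1≤k≤92}; ρ_J = cos(π/93) = 0.99943.
√(1−ρ_J²) simplifies to sin(π/93) = 0.033774.
Then 2/(1+√(1−ρ_J²)) = 2/(1+0.033774); ω* = 2/1.033774 = 1.93466.
and ρ(B_{ω*}) = 1.93466 − 1 = 0.93466.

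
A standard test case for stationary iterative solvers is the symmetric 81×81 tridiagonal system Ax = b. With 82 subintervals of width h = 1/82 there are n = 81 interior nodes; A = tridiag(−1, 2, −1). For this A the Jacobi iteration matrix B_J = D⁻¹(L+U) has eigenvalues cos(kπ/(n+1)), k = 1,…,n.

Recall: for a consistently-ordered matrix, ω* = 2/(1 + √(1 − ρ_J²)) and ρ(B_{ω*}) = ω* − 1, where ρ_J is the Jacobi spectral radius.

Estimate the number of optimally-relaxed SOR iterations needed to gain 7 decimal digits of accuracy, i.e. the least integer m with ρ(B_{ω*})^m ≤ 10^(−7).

[ρ_J] n=81: ρ(B_J) = cos(π/(n+1)) = cos(π/82) = 0.9992662.
√(1−ρ_J²) = |sin(π/82)| = 0.0383027
ω* = 2/(1+0.0383027) = 1.9262206
ρ_SOR = ω* − 1 ≈ 0.9262206.
For 7 digits: m = 7·ln10 / (−ln 0.9262206) = 16.1181/0.0766428 = 210.302; round up → m = 211.

m = 211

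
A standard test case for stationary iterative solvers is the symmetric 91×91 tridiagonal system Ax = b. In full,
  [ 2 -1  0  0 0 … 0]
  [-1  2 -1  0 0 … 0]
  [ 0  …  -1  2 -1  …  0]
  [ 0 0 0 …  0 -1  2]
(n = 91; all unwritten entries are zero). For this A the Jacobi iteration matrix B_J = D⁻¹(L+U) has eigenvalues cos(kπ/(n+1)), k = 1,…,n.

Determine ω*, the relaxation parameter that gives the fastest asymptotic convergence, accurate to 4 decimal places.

n=91: λ(B_J) = 1 − λ(A)/2 = cos(kπ/92); k=1 gives ρ_J = 0.9994.
√(1−ρ_J²) = |sin(π/92)| = 0.03414
[ω*] 2 ÷ (1 + 0.03414) = 2 ÷ 1.03414 = 1.9340.
ρ(B_{ω*}) = ω*−1 = 0.9340

ω* = 1.9340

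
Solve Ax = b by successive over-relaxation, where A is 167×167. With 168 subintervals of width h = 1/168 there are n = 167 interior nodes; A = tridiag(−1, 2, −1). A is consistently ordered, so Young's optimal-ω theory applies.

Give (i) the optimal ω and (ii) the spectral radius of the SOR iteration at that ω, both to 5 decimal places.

ω* = 1.96329, ρ_SOR = 0.96329

½·tridiag(1,0,1) at n=167: λ_k = cos(kπ/168); max |λ| at k=1 ⇒ ρ_J = cos(π/168) ≈ 0.99983.
√(1−ρ_J²) = |sin(π/168)| = 0.018699
ω* = 2 / (1 + 0.018699) = 2 / 1.018699 ≈ 1.96329.
Hence ρ(B_{ω*}) = 1.96329 − 1 = 0.96329.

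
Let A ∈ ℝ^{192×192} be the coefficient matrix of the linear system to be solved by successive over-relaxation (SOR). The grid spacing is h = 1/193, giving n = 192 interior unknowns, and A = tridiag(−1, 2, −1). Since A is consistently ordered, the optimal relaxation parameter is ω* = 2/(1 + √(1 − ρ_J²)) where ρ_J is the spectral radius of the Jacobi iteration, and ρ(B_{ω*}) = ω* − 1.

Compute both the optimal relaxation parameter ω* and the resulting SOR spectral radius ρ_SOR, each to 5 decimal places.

ω* = 1.96797, ρ_SOR = 0.96797

spectrum of D⁻¹(L+U) = {cos(kπ/193) : 1≤k≤192}; ρ_J = cos(π/193) = 0.99987.
√(1−ρ_J²) simplifies to sin(π/193) = 0.016277.
So ω* = 2/1.016277 = 1.96797 (Young).
ρ_SOR = ω* − 1 = 1.96797 − 1 = 0.96797.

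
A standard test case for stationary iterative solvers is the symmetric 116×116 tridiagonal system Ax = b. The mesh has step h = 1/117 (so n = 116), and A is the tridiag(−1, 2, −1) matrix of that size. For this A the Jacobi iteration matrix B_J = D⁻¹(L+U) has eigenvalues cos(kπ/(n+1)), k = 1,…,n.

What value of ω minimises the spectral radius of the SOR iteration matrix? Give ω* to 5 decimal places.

[ρ_J] n=116: ρ(B_J) = cos(π/(n+1)) = cos(π/117) = 0.99964.
root = sin(π/117) = 0.026848  (since 1−cos² = sin²).
Young: ω* = 2/(1+√(1−ρ_J²)) = 2/(1+0.026848) = 2/1.026848 = 1.94771.
ρ_SOR = ω* − 1 = 1.94771 − 1 = 0.94771.

ω* = 1.94771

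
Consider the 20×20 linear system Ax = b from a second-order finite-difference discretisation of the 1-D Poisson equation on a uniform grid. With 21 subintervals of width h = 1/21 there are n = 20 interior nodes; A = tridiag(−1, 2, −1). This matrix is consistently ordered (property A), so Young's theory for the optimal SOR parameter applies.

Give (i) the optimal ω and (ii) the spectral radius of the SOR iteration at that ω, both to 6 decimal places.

ω* = 1.740580, ρ_SOR = 0.740580

ρ_J = max_k |cos(kπ/21)| = cos(π/21) = 0.988831
√(1−ρ_J²) = |sin(π/21)| = 0.1490423
Then 2/(1+√(1−ρ_J²)) = 2/(1+0.1490423); ω* = 2/1.1490423 = 1.740580.
At ω = 1.740580 every |λ(B_ω)| = ω−1, so ρ_SOR = 0.740580.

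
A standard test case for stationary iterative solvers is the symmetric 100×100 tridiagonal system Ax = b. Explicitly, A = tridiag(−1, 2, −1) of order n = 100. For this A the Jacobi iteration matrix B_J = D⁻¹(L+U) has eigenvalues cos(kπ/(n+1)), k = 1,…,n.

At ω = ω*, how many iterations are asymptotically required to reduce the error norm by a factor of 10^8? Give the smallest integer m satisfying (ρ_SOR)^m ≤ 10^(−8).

m = 297

½·tridiag(1,0,1) at n=100: λ_k = cos(kπ/101); max |λ| at k=1 ⇒ ρ_J = cos(π/101) ≈ 0.9995163.
√(1−ρ_J²) = |sin(π/101)| = 0.0310999
ω* = 2/(1 + 0.0310999) = 2/1.0310999 = 1.9396763.
[ρ_SOR] ω* − 1 = 0.9396763.
m ≥ 8·ln10 / (−ln 0.9396763) = 296.058; smallest integer m = 297.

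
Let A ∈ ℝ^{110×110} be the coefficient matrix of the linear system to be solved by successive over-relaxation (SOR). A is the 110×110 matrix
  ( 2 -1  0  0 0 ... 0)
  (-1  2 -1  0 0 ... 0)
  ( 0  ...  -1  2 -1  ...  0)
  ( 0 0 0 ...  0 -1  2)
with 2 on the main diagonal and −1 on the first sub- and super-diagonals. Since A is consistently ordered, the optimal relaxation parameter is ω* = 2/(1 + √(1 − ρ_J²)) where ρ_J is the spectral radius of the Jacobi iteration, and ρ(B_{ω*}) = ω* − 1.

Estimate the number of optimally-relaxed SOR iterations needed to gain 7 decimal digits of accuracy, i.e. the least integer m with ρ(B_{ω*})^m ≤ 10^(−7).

m = 285

½·tridiag(1,0,1) at n=110: λ_k = cos(kπ/111); max |λ| at k=1 ⇒ ρ_J = cos(π/111) ≈ 0.9995995.
√(1−ρ_J²) simplifies to sin(π/111) = 0.0282989.
[ω*] 2 ÷ (1 + 0.0282989) = 2 ÷ 1.0282989 = 1.9449598.
Hence ρ(B_{ω*}) = 1.9449598 − 1 = 0.9449598.
For 7 digits: m = 7·ln10 / (−ln 0.9449598) = 16.1181/0.0566129 = 284.707; round up → m = 285.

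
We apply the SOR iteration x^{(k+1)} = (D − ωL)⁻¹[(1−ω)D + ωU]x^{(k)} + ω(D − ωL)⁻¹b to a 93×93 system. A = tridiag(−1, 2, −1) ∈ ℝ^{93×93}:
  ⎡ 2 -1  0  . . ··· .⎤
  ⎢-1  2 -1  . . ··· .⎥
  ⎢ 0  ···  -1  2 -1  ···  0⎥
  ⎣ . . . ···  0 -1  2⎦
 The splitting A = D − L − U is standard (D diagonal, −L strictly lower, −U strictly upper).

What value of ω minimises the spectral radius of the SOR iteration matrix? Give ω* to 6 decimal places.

½·tridiag(1,0,1) at n=93: λ_k = cos(kπ/94); max |λ| at k=1 ⇒ ρ_J = cos(π/94) ≈ 0.999442.
√(1 − cos²(π/94)) = sin(π/94) ≈ 0.0334150.
ω* = 2/(1 + 0.0334150) = 2/1.0334150 = 1.935331.
ρ(B_{ω*}) = ω*−1 = 0.935331

ω* = 1.935331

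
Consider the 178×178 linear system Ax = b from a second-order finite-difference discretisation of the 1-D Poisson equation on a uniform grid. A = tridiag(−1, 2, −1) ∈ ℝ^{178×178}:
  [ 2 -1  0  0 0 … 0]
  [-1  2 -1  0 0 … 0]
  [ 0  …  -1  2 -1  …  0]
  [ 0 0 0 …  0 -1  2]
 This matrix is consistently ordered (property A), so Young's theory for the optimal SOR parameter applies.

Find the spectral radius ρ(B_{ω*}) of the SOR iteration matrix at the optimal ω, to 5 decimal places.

B_J for the 178×178 system has eigenvalues cos(kπ/179); ρ_J = cos(π/179) = 0.99985.
√(1−ρ_J²) simplifies to sin(π/179) = 0.017550.
ω* = 2/(1 + 0.017550) = 2/1.017550 = 1.96551.
[ρ_SOR] ω* − 1 = 0.96551.

ρ_SOR = 0.96551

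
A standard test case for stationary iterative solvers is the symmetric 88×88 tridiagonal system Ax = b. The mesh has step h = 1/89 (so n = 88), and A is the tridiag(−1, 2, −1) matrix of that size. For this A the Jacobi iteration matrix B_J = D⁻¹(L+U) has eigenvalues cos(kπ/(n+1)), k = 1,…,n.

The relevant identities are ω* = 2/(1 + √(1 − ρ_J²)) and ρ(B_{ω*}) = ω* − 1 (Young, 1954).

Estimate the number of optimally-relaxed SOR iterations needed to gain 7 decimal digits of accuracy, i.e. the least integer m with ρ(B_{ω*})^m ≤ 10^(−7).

[ρ_J] n=88: ρ(B_J) = cos(π/(n+1)) = cos(π/89) = 0.9993771.
√(1−ρ_J²) simplifies to sin(π/89) = 0.0352915.
Young: ω* = 2/(1+√(1−ρ_J²)) = 2/(1+0.0352915) = 2/1.0352915 = 1.9318231.
At ω = 1.9318231 every |λ(B_ω)| = ω−1, so ρ_SOR = 0.9318231.
ρ_SOR^m ≤ 10^(−7) ⇔ m ≥ 7·ln10/(−ln 0.9318231) = 16.1181/0.0706123 = 228.262; m = ⌈228.262⌉ = 229.

m = 229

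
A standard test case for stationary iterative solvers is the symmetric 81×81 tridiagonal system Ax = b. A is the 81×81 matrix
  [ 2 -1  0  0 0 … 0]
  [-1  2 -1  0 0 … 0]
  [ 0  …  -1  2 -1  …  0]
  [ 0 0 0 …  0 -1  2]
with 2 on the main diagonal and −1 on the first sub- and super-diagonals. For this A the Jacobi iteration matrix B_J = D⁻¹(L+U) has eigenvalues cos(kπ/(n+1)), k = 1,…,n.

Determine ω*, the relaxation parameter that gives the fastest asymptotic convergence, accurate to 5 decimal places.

ω* = 1.92622

spectrum of D⁻¹(L+U) = {cos(kπ/82) : 1≤k≤81}; ρ_J = cos(π/82) = 0.99927.
√(1−ρ_J²) simplifies to sin(π/82) = 0.038303.
Then 2/(1+√(1−ρ_J²)) = 2/(1+0.038303); ω* = 2/1.038303 = 1.92622.
At ω = 1.92622 every |λ(B_ω)| = ω−1, so ρ_SOR = 0.92622.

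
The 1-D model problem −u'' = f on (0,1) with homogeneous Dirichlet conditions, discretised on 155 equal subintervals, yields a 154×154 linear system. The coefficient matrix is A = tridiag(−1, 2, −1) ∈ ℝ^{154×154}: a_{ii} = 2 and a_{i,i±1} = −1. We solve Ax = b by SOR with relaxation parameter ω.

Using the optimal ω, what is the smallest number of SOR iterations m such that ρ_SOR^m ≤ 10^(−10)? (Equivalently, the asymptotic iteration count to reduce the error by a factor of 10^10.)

ρ_J = max_k |cos(kπ/155)| = cos(π/155) = 0.9997946
√(1 − cos²(π/155)) = sin(π/155) ≈ 0.0202670.
So ω* = 2/1.0202670 = 1.9602712 (Young).
ρ_SOR = ω* − 1 = 1.9602712 − 1 = 0.9602712.
10·ln10 = 23.0259; −ln(0.9602712) = 0.0405395; m = ⌈23.0259/0.0405395⌉ = ⌈567.987⌉ = 568.

m = 568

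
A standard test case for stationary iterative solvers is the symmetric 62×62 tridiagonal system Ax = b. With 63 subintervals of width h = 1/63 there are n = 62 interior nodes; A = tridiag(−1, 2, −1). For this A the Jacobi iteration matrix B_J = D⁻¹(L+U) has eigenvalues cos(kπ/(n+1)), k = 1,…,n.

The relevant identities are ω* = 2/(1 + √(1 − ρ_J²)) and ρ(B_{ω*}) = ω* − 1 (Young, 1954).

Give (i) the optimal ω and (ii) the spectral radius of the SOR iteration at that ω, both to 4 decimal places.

ω* = 1.9050, ρ_SOR = 0.9050

With n=62, ρ(Jacobi) = cos(π/63) = 0.9988.
√(1 − cos²(π/63)) = sin(π/63) ≈ 0.04985.
ω* = 2/(1 + 0.04985) = 2/1.04985 = 1.9050.
ρ_SOR = ω* − 1 ≈ 0.9050.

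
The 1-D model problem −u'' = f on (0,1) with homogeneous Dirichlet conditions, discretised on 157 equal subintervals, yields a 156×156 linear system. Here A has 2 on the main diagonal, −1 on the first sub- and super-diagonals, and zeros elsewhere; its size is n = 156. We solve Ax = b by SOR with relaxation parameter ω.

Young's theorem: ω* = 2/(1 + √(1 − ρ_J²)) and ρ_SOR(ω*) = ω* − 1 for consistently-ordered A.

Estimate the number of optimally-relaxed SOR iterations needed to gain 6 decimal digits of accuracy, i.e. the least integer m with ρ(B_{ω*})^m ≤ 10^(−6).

m = 346

[ρ_J] n=156: ρ(B_J) = cos(π/(n+1)) = cos(π/157) = 0.9997998.
1 − cos²(π/157) = sin²(π/157) ⇒ √(1−ρ_J²) = sin(π/157) = 0.0200088.
[ω*] 2 ÷ (1 + 0.0200088) = 2 ÷ 1.0200088 = 1.9607674.
and ρ(B_{ω*}) = 1.9607674 − 1 = 0.9607674.
(0.9607674)^m ≤ 10^{−6}  ⇒  m·ln(0.9607674) ≤ −6·ln10  ⇒  m ≥ 345.190  ⇒  m = 346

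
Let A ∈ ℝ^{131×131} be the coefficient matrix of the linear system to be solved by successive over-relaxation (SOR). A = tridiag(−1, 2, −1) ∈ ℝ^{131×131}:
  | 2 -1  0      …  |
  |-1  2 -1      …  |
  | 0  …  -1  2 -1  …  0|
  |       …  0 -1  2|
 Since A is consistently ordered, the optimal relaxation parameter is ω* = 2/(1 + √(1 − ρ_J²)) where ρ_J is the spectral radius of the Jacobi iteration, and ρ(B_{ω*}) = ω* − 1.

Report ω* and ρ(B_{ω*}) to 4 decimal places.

spectrum of D⁻¹(L+U) = {cos(kπ/132) : 1≤k≤131}; ρ_J = cos(π/132) = 0.9997.
root = sin(π/132) = 0.02380  (since 1−cos² = sin²).
[ω*] 2 ÷ (1 + 0.02380) = 2 ÷ 1.02380 = 1.9535.
ρ_SOR = ω* − 1 ≈ 0.9535.

ω* = 1.9535, ρ_SOR = 0.9535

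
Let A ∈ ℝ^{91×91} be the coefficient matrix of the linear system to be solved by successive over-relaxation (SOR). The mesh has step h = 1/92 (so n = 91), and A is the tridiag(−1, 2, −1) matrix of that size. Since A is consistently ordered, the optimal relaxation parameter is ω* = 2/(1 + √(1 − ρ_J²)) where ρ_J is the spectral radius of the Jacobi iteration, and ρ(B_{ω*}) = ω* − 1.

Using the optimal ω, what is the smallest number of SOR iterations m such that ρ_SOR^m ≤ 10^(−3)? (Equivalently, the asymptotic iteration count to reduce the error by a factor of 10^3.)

spectrum of D⁻¹(L+U) = {cos(kπ/92) : 1≤k≤91}; ρ_J = cos(π/92) = 0.9994170.
root = sin(π/92) = 0.0341411  (since 1−cos² = sin²).
Then 2/(1+√(1−ρ_J²)) = 2/(1+0.0341411); ω* = 2/1.0341411 = 1.9339721.
ρ(B_{ω*}) = ω*−1 = 0.9339721
ρ_SOR^m ≤ 10^(−3) ⇔ m ≥ 3·ln10/(−ln 0.9339721) = 6.90776/0.0683087 = 101.126; m = ⌈101.126⌉ = 102.

m = 102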